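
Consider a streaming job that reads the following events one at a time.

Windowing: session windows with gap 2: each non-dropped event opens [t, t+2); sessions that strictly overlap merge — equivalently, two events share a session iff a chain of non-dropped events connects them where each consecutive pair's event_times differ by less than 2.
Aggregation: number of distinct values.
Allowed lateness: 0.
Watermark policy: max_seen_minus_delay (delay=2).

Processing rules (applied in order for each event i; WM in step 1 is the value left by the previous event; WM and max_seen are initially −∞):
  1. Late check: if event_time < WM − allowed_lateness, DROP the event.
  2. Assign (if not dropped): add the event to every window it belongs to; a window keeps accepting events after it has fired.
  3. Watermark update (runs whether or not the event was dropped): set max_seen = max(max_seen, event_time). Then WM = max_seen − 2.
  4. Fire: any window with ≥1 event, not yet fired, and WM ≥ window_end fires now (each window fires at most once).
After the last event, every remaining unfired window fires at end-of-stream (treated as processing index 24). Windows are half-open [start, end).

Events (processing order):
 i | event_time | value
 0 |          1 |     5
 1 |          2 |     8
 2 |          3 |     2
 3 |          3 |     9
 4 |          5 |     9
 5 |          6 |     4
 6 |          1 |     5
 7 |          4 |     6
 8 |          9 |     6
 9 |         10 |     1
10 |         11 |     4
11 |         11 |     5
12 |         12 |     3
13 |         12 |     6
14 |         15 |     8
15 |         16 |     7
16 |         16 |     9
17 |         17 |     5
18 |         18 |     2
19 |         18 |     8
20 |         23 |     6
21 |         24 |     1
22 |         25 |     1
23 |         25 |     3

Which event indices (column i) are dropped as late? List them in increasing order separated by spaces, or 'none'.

i=0 t=1 v=5: → [1,3); WM=-1
i=1 t=2 v=8: → [1,4); WM=0
i=2 t=3 v=2: → [1,5); WM=1
i=3 t=3 v=9: → [1,5); WM=1
i=4 t=5 v=9: → [5,7); WM=3
i=5 t=6 v=4: → [5,8); WM=4
i=6 t=1 v=5: DROP (t<4-0); WM=4
i=7 t=4 v=6: → [1,8); WM=4
i=8 t=9 v=6: → [9,11); WM=7
i=9 t=10 v=1: → [9,12); WM=8
i=10 t=11 v=4: → [9,13); WM=9
i=11 t=11 v=5: → [9,13); WM=9
i=12 t=12 v=3: → [9,14); WM=10
i=13 t=12 v=6: → [9,14); WM=10
i=14 t=15 v=8: → [15,17); WM=13
i=15 t=16 v=7: → [15,18); WM=14
i=16 t=16 v=9: → [15,18); WM=14
i=17 t=17 v=5: → [15,19); WM=15
i=18 t=18 v=2: → [15,20); WM=16
i=19 t=18 v=8: → [15,20); WM=16
i=20 t=23 v=6: → [23,25); WM=21
i=21 t=24 v=1: → [23,26); WM=22
i=22 t=25 v=1: → [23,27); WM=23
i=23 t=25 v=3: → [23,27); WM=23

6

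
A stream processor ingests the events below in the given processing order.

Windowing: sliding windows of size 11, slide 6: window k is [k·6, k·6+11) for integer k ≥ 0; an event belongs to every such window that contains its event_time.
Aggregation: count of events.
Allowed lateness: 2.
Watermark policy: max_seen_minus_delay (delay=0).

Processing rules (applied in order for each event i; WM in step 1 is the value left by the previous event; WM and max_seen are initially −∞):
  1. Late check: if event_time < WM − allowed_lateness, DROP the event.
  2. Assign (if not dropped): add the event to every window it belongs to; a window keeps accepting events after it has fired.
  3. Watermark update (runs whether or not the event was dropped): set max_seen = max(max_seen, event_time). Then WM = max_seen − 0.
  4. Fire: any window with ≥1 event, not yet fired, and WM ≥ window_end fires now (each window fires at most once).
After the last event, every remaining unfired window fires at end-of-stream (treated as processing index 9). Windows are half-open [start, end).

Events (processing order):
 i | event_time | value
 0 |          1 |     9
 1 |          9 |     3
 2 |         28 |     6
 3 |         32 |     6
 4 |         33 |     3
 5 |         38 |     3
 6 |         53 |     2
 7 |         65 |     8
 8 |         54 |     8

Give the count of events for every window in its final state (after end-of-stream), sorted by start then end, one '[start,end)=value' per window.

[0,11)=2 [6,17)=1 [18,29)=1 [24,35)=3 [30,41)=3 [36,47)=1 [48,59)=1 [60,71)=1

i=0 t=1 v=9: → [0,11); WM=1
i=1 t=9 v=3: → [6,17),[0,11); WM=9
i=2 t=28 v=6: → [24,35),[18,29); WM=28; [0,11) fires=2 [6,17) fires=1
i=3 t=32 v=6: → [30,41),[24,35); WM=32; [18,29) fires=1
i=4 t=33 v=3: → [30,41),[24,35); WM=33
i=5 t=38 v=3: → [36,47),[30,41); WM=38; [24,35) fires=3
i=6 t=53 v=2: → [48,59); WM=53; [30,41) fires=3 [36,47) fires=1
i=7 t=65 v=8: → [60,71); WM=65; [48,59) fires=1
i=8 t=54 v=8: DROP (t<65-2); WM=65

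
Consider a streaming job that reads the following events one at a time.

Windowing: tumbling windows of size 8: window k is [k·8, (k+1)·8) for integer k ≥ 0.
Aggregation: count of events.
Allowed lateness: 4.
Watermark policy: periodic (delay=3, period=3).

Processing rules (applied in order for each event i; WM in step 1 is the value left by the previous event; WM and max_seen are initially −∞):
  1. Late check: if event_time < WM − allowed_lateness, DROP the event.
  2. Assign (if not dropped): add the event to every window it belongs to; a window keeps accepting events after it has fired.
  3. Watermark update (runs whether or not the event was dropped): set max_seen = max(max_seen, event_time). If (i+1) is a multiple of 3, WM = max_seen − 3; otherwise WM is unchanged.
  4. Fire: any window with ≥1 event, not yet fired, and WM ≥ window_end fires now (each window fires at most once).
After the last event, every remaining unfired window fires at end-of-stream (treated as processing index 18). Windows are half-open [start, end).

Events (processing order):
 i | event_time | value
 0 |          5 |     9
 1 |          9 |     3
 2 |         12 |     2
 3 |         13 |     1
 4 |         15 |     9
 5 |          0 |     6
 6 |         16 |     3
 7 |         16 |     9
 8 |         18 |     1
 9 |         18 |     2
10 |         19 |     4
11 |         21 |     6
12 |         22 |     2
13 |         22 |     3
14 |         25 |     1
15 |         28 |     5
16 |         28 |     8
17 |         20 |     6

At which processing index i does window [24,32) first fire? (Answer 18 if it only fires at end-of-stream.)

18

i=0 t=5 v=9: → [0,8); WM=−∞
i=1 t=9 v=3: → [8,16); WM=−∞
i=2 t=12 v=2: → [8,16); WM=9; [0,8) fires=1
i=3 t=13 v=1: → [8,16); WM=9
i=4 t=15 v=9: → [8,16); WM=9
i=5 t=0 v=6: DROP (t<9-4); WM=12
i=6 t=16 v=3: → [16,24); WM=12
i=7 t=16 v=9: → [16,24); WM=12
i=8 t=18 v=1: → [16,24); WM=15
i=9 t=18 v=2: → [16,24); WM=15
i=10 t=19 v=4: → [16,24); WM=15
i=11 t=21 v=6: → [16,24); WM=18; [8,16) fires=4
i=12 t=22 v=2: → [16,24); WM=18
i=13 t=22 v=3: → [16,24); WM=18
i=14 t=25 v=1: → [24,32); WM=22
i=15 t=28 v=5: → [24,32); WM=22
i=16 t=28 v=8: → [24,32); WM=22
i=17 t=20 v=6: → [16,24); WM=25; [16,24) fires=9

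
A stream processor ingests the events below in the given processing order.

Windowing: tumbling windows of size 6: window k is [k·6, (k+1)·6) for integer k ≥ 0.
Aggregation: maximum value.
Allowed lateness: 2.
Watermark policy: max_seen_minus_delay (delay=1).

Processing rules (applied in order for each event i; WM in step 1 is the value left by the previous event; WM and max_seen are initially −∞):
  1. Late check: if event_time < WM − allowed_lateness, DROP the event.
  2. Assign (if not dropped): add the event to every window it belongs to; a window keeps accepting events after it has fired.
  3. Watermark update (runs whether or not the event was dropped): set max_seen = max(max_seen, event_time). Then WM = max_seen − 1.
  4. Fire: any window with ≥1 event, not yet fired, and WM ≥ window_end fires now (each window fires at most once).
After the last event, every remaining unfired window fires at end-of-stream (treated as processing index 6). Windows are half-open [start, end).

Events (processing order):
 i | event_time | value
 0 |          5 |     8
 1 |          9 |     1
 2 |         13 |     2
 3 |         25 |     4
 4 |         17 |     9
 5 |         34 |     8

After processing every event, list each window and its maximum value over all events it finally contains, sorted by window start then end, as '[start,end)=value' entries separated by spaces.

i=0 t=5 v=8: → [0,6); WM=4
i=1 t=9 v=1: → [6,12); WM=8; [0,6) fires=8
i=2 t=13 v=2: → [12,18); WM=12; [6,12) fires=1
i=3 t=25 v=4: → [24,30); WM=24; [12,18) fires=2
i=4 t=17 v=9: DROP (t<24-2); WM=24
i=5 t=34 v=8: → [30,36); WM=33; [24,30) fires=4

[0,6)=8 [6,12)=1 [12,18)=2 [24,30)=4 [30,36)=8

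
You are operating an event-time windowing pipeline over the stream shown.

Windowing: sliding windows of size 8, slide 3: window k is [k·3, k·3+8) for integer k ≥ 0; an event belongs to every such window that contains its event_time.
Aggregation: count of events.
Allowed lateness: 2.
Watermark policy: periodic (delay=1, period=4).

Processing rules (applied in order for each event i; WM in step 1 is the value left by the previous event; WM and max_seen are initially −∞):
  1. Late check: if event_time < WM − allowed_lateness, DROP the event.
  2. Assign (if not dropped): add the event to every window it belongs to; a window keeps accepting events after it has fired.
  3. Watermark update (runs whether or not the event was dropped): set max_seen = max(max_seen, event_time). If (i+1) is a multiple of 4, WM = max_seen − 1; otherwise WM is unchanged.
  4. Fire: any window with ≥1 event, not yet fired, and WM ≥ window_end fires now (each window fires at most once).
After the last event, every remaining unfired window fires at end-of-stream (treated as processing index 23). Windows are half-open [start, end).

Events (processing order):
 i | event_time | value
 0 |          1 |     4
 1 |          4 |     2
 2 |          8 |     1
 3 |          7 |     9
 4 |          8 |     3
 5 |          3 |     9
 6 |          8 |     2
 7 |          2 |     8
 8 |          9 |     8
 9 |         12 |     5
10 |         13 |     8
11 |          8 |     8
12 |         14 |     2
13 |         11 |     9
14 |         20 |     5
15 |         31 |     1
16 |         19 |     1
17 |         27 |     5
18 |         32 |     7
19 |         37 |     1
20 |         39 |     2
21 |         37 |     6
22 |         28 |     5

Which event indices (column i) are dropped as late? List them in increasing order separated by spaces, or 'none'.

i=0 t=1 v=4: → [0,8); WM=−∞
i=1 t=4 v=2: → [3,11),[0,8); WM=−∞
i=2 t=8 v=1: → [6,14),[3,11); WM=−∞
i=3 t=7 v=9: → [6,14),[3,11),[0,8); WM=7
i=4 t=8 v=3: → [6,14),[3,11); WM=7
i=5 t=3 v=9: DROP (t<7-2); WM=7
i=6 t=8 v=2: → [6,14),[3,11); WM=7
i=7 t=2 v=8: DROP (t<7-2); WM=7
i=8 t=9 v=8: → [9,17),[6,14),[3,11); WM=7
i=9 t=12 v=5: → [12,20),[9,17),[6,14); WM=7
i=10 t=13 v=8: → [12,20),[9,17),[6,14); WM=7
i=11 t=8 v=8: → [6,14),[3,11); WM=12; [0,8) fires=3 [3,11) fires=7
i=12 t=14 v=2: → [12,20),[9,17); WM=12
i=13 t=11 v=9: → [9,17),[6,14); WM=12
i=14 t=20 v=5: → [18,26),[15,23); WM=12
i=15 t=31 v=1: → [30,38),[27,35),[24,32); WM=30; [6,14) fires=9 [9,17) fires=5 [12,20) fires=3 [15,23) fires=1 [18,26) fires=1
i=16 t=19 v=1: DROP (t<30-2); WM=30
i=17 t=27 v=5: DROP (t<30-2); WM=30
i=18 t=32 v=7: → [30,38),[27,35); WM=30
i=19 t=37 v=1: → [36,44),[33,41),[30,38); WM=36; [24,32) fires=1 [27,35) fires=2
i=20 t=39 v=2: → [39,47),[36,44),[33,41); WM=36
i=21 t=37 v=6: → [36,44),[33,41),[30,38); WM=36
i=22 t=28 v=5: DROP (t<36-2); WM=36

5 7 16 17 22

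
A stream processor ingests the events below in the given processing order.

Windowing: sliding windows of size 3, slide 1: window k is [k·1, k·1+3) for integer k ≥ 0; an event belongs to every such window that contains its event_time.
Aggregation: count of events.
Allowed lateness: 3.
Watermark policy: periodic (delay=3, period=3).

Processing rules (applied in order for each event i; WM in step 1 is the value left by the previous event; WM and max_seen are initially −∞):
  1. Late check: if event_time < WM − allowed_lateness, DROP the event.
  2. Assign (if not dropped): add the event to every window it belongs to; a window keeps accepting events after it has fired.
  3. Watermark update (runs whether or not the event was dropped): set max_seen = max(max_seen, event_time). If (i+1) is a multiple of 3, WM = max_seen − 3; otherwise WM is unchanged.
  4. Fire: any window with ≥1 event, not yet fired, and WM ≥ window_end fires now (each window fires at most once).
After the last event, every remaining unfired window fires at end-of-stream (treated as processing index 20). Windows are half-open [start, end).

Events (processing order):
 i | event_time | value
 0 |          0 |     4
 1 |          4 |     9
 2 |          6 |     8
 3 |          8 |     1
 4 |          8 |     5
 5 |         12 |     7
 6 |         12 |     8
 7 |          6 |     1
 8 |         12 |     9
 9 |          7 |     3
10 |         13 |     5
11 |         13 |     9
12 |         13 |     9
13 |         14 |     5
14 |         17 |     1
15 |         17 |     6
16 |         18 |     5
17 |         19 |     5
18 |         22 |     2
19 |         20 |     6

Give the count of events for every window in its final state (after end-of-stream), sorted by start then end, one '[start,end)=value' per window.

i=0 t=0 v=4: → [0,3); WM=−∞
i=1 t=4 v=9: → [4,7),[3,6),[2,5); WM=−∞
i=2 t=6 v=8: → [6,9),[5,8),[4,7); WM=3; [0,3) fires=1
i=3 t=8 v=1: → [8,11),[7,10),[6,9); WM=3
i=4 t=8 v=5: → [8,11),[7,10),[6,9); WM=3
i=5 t=12 v=7: → [12,15),[11,14),[10,13); WM=9; [2,5) fires=1 [3,6) fires=1 [4,7) fires=2 [5,8) fires=1 [6,9) fires=3
i=6 t=12 v=8: → [12,15),[11,14),[10,13); WM=9
i=7 t=6 v=1: → [6,9),[5,8),[4,7); WM=9
i=8 t=12 v=9: → [12,15),[11,14),[10,13); WM=9
i=9 t=7 v=3: → [7,10),[6,9),[5,8); WM=9
i=10 t=13 v=5: → [13,16),[12,15),[11,14); WM=9
i=11 t=13 v=9: → [13,16),[12,15),[11,14); WM=10; [7,10) fires=3
i=12 t=13 v=9: → [13,16),[12,15),[11,14); WM=10
i=13 t=14 v=5: → [14,17),[13,16),[12,15); WM=10
i=14 t=17 v=1: → [17,20),[16,19),[15,18); WM=14; [8,11) fires=2 [10,13) fires=3 [11,14) fires=6
i=15 t=17 v=6: → [17,20),[16,19),[15,18); WM=14
i=16 t=18 v=5: → [18,21),[17,20),[16,19); WM=14
i=17 t=19 v=5: → [19,22),[18,21),[17,20); WM=16; [12,15) fires=7 [13,16) fires=4
i=18 t=22 v=2: → [22,25),[21,24),[20,23); WM=16
i=19 t=20 v=6: → [20,23),[19,22),[18,21); WM=16

[0,3)=1 [2,5)=1 [3,6)=1 [4,7)=3 [5,8)=3 [6,9)=5 [7,10)=3 [8,11)=2 [10,13)=3 [11,14)=6 [12,15)=7 [13,16)=4 [14,17)=1 [15,18)=2 [16,19)=3 [17,20)=4 [18,21)=3 [19,22)=2 [20,23)=2 [21,24)=1 [22,25)=1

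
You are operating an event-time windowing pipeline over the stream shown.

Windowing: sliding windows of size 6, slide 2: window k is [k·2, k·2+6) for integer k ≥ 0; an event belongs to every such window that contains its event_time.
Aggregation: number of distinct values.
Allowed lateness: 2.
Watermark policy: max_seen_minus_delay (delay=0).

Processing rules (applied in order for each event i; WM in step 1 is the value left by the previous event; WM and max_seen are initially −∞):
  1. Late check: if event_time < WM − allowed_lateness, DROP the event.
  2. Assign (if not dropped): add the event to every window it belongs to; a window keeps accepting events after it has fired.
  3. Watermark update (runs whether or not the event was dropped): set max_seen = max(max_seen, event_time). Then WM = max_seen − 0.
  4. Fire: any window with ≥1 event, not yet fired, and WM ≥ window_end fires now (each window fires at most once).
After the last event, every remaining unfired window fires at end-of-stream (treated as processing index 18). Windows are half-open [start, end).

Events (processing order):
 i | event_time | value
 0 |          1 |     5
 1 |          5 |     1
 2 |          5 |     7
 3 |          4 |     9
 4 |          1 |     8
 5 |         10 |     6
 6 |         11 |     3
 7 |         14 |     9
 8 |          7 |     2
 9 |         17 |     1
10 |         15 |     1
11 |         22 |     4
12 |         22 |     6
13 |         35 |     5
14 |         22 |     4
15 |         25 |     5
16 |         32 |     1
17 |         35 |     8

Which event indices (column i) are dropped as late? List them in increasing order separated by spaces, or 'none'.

i=0 t=1 v=5: → [0,6); WM=1
i=1 t=5 v=1: → [4,10),[2,8),[0,6); WM=5
i=2 t=5 v=7: → [4,10),[2,8),[0,6); WM=5
i=3 t=4 v=9: → [4,10),[2,8),[0,6); WM=5
i=4 t=1 v=8: DROP (t<5-2); WM=5
i=5 t=10 v=6: → [10,16),[8,14),[6,12); WM=10; [0,6) fires=4 [2,8) fires=3 [4,10) fires=3
i=6 t=11 v=3: → [10,16),[8,14),[6,12); WM=11
i=7 t=14 v=9: → [14,20),[12,18),[10,16); WM=14; [6,12) fires=2 [8,14) fires=2
i=8 t=7 v=2: DROP (t<14-2); WM=14
i=9 t=17 v=1: → [16,22),[14,20),[12,18); WM=17; [10,16) fires=3
i=10 t=15 v=1: → [14,20),[12,18),[10,16); WM=17
i=11 t=22 v=4: → [22,28),[20,26),[18,24); WM=22; [12,18) fires=2 [14,20) fires=2 [16,22) fires=1
i=12 t=22 v=6: → [22,28),[20,26),[18,24); WM=22
i=13 t=35 v=5: → [34,40),[32,38),[30,36); WM=35; [18,24) fires=2 [20,26) fires=2 [22,28) fires=2
i=14 t=22 v=4: DROP (t<35-2); WM=35
i=15 t=25 v=5: DROP (t<35-2); WM=35
i=16 t=32 v=1: DROP (t<35-2); WM=35
i=17 t=35 v=8: → [34,40),[32,38),[30,36); WM=35

4 8 14 15 16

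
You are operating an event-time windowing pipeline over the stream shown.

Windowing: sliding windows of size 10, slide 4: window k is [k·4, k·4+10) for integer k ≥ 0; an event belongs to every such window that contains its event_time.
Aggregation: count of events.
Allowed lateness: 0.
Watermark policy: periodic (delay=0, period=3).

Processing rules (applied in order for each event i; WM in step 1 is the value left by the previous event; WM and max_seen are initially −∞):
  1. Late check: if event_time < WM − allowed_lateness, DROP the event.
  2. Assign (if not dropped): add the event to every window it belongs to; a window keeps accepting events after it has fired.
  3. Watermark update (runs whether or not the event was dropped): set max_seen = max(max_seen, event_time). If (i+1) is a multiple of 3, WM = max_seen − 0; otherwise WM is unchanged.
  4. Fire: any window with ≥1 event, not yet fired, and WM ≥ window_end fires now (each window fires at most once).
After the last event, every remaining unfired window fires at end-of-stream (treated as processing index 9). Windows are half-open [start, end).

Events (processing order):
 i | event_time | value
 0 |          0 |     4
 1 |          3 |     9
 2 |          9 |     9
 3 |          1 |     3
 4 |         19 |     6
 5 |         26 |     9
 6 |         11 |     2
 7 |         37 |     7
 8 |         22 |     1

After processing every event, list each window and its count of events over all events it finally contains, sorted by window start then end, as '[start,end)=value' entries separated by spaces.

[0,10)=3 [4,14)=1 [8,18)=1 [12,22)=1 [16,26)=1 [20,30)=1 [24,34)=1 [28,38)=1 [32,42)=1 [36,46)=1

i=0 t=0 v=4: → [0,10); WM=−∞
i=1 t=3 v=9: → [0,10); WM=−∞
i=2 t=9 v=9: → [8,18),[4,14),[0,10); WM=9
i=3 t=1 v=3: DROP (t<9-0); WM=9
i=4 t=19 v=6: → [16,26),[12,22); WM=9
i=5 t=26 v=9: → [24,34),[20,30); WM=26; [0,10) fires=3 [4,14) fires=1 [8,18) fires=1 [12,22) fires=1 [16,26) fires=1
i=6 t=11 v=2: DROP (t<26-0); WM=26
i=7 t=37 v=7: → [36,46),[32,42),[28,38); WM=26
i=8 t=22 v=1: DROP (t<26-0); WM=37; [20,30) fires=1 [24,34) fires=1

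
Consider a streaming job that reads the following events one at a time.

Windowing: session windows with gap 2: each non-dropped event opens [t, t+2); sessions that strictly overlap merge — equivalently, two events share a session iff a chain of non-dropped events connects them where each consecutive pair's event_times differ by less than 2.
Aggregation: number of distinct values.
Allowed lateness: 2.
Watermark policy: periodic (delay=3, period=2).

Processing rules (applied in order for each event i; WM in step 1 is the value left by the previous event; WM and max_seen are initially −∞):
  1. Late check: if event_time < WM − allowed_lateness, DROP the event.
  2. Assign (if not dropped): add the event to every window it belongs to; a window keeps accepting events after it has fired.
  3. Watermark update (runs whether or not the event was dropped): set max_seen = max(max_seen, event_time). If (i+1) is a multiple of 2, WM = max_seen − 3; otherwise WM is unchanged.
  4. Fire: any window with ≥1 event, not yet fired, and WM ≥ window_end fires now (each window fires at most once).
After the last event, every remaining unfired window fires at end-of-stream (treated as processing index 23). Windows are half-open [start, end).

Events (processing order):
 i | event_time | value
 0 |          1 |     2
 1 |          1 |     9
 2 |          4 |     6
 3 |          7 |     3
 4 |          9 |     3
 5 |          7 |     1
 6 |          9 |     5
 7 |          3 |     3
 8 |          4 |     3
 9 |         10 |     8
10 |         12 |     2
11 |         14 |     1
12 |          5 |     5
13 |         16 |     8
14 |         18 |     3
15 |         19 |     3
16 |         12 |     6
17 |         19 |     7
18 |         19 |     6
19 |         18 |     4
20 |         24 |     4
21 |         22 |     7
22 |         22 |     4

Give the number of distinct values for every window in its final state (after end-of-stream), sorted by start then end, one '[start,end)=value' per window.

i=0 t=1 v=2: → [1,3); WM=−∞
i=1 t=1 v=9: → [1,3); WM=-2
i=2 t=4 v=6: → [4,6); WM=-2
i=3 t=7 v=3: → [7,9); WM=4
i=4 t=9 v=3: → [9,11); WM=4
i=5 t=7 v=1: → [7,9); WM=6
i=6 t=9 v=5: → [9,11); WM=6
i=7 t=3 v=3: DROP (t<6-2); WM=6
i=8 t=4 v=3: → [4,6); WM=6
i=9 t=10 v=8: → [9,12); WM=7
i=10 t=12 v=2: → [12,14); WM=7
i=11 t=14 v=1: → [14,16); WM=11
i=12 t=5 v=5: DROP (t<11-2); WM=11
i=13 t=16 v=8: → [16,18); WM=13
i=14 t=18 v=3: → [18,20); WM=13
i=15 t=19 v=3: → [18,21); WM=16
i=16 t=12 v=6: DROP (t<16-2); WM=16
i=17 t=19 v=7: → [18,21); WM=16
i=18 t=19 v=6: → [18,21); WM=16
i=19 t=18 v=4: → [18,21); WM=16
i=20 t=24 v=4: → [24,26); WM=16
i=21 t=22 v=7: → [22,24); WM=21
i=22 t=22 v=4: → [22,24); WM=21

[1,3)=2 [4,6)=2 [7,9)=2 [9,12)=3 [12,14)=1 [14,16)=1 [16,18)=1 [18,21)=4 [22,24)=2 [24,26)=1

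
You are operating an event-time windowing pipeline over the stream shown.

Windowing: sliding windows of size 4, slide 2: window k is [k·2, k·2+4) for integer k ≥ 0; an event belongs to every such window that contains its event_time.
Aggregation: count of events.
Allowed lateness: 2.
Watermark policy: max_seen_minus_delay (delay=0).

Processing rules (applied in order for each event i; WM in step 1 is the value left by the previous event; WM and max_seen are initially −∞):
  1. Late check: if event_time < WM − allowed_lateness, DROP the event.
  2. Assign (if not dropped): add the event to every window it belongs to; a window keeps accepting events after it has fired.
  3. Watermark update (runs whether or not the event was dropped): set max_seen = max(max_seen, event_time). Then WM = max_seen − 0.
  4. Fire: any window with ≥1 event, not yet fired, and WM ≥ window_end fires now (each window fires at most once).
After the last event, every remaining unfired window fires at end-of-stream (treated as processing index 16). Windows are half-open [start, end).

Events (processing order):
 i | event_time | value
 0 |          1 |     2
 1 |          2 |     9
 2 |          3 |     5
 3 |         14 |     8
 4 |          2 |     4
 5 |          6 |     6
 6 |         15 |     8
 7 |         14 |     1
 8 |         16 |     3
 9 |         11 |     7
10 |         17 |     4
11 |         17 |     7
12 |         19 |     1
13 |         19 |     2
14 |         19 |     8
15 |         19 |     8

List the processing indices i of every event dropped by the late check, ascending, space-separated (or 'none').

4 5 9

i=0 t=1 v=2: → [0,4); WM=1
i=1 t=2 v=9: → [2,6),[0,4); WM=2
i=2 t=3 v=5: → [2,6),[0,4); WM=3
i=3 t=14 v=8: → [14,18),[12,16); WM=14; [0,4) fires=3 [2,6) fires=2
i=4 t=2 v=4: DROP (t<14-2); WM=14
i=5 t=6 v=6: DROP (t<14-2); WM=14
i=6 t=15 v=8: → [14,18),[12,16); WM=15
i=7 t=14 v=1: → [14,18),[12,16); WM=15
i=8 t=16 v=3: → [16,20),[14,18); WM=16; [12,16) fires=3
i=9 t=11 v=7: DROP (t<16-2); WM=16
i=10 t=17 v=4: → [16,20),[14,18); WM=17
i=11 t=17 v=7: → [16,20),[14,18); WM=17
i=12 t=19 v=1: → [18,22),[16,20); WM=19; [14,18) fires=6
i=13 t=19 v=2: → [18,22),[16,20); WM=19
i=14 t=19 v=8: → [18,22),[16,20); WM=19
i=15 t=19 v=8: → [18,22),[16,20); WM=19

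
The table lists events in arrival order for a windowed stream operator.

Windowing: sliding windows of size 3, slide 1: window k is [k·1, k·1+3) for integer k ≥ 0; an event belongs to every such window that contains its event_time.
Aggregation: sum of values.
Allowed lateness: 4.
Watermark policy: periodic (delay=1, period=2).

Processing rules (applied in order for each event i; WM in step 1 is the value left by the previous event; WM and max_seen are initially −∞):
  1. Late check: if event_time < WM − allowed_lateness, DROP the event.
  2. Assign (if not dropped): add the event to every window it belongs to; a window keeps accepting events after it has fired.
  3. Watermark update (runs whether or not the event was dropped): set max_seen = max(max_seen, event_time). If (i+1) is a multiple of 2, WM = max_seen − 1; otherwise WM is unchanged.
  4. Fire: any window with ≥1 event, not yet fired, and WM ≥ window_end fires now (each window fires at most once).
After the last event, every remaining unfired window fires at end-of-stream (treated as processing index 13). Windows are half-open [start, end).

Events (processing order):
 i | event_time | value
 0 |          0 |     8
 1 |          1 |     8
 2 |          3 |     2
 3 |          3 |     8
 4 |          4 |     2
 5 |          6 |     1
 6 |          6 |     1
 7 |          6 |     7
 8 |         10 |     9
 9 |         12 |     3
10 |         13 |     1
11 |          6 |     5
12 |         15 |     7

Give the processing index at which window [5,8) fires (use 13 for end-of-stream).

9

i=0 t=0 v=8: → [0,3); WM=−∞
i=1 t=1 v=8: → [1,4),[0,3); WM=0
i=2 t=3 v=2: → [3,6),[2,5),[1,4); WM=0
i=3 t=3 v=8: → [3,6),[2,5),[1,4); WM=2
i=4 t=4 v=2: → [4,7),[3,6),[2,5); WM=2
i=5 t=6 v=1: → [6,9),[5,8),[4,7); WM=5; [0,3) fires=16 [1,4) fires=18 [2,5) fires=12
i=6 t=6 v=1: → [6,9),[5,8),[4,7); WM=5
i=7 t=6 v=7: → [6,9),[5,8),[4,7); WM=5
i=8 t=10 v=9: → [10,13),[9,12),[8,11); WM=5
i=9 t=12 v=3: → [12,15),[11,14),[10,13); WM=11; [3,6) fires=12 [4,7) fires=11 [5,8) fires=9 [6,9) fires=9 [8,11) fires=9
i=10 t=13 v=1: → [13,16),[12,15),[11,14); WM=11
i=11 t=6 v=5: DROP (t<11-4); WM=12; [9,12) fires=9
i=12 t=15 v=7: → [15,18),[14,17),[13,16); WM=12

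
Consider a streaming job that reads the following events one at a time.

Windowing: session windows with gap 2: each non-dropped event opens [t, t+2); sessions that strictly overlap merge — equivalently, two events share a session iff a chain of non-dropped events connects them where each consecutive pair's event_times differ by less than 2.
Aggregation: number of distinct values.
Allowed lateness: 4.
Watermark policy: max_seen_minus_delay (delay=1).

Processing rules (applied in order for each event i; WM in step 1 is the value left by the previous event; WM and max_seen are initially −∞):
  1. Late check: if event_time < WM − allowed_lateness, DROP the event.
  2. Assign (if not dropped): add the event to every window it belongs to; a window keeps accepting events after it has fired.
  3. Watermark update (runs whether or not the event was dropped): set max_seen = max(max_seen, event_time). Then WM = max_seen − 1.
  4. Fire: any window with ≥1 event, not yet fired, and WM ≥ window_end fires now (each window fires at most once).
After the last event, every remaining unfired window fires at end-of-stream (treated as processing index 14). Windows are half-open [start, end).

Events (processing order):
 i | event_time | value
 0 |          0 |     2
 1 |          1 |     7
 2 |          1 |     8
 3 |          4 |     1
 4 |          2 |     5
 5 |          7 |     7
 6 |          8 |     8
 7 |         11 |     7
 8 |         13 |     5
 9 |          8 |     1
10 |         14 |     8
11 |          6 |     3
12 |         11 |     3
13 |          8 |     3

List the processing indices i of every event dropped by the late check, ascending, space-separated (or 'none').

i=0 t=0 v=2: → [0,2); WM=-1
i=1 t=1 v=7: → [0,3); WM=0
i=2 t=1 v=8: → [0,3); WM=0
i=3 t=4 v=1: → [4,6); WM=3
i=4 t=2 v=5: → [0,4); WM=3
i=5 t=7 v=7: → [7,9); WM=6
i=6 t=8 v=8: → [7,10); WM=7
i=7 t=11 v=7: → [11,13); WM=10
i=8 t=13 v=5: → [13,15); WM=12
i=9 t=8 v=1: → [7,10); WM=12
i=10 t=14 v=8: → [13,16); WM=13
i=11 t=6 v=3: DROP (t<13-4); WM=13
i=12 t=11 v=3: → [11,13); WM=13
i=13 t=8 v=3: DROP (t<13-4); WM=13

11 13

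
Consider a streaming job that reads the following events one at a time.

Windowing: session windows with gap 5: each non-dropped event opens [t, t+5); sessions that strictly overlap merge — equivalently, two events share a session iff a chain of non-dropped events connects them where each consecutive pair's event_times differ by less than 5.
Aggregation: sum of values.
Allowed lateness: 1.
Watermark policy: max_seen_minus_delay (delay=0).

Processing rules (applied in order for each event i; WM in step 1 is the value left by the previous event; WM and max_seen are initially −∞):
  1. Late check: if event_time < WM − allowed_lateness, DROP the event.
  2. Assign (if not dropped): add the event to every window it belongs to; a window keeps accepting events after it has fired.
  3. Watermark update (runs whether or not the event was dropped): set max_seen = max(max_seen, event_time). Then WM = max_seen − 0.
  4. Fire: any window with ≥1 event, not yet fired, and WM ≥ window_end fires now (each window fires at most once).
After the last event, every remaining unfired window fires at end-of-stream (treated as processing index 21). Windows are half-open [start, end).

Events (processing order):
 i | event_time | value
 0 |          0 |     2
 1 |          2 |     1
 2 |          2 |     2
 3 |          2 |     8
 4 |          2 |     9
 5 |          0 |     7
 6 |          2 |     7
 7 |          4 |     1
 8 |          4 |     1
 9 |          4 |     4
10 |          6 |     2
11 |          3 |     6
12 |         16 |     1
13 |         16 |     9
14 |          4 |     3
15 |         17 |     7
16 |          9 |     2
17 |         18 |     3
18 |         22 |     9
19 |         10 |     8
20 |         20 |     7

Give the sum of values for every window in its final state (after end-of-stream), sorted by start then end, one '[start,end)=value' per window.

i=0 t=0 v=2: → [0,5); WM=0
i=1 t=2 v=1: → [0,7); WM=2
i=2 t=2 v=2: → [0,7); WM=2
i=3 t=2 v=8: → [0,7); WM=2
i=4 t=2 v=9: → [0,7); WM=2
i=5 t=0 v=7: DROP (t<2-1); WM=2
i=6 t=2 v=7: → [0,7); WM=2
i=7 t=4 v=1: → [0,9); WM=4
i=8 t=4 v=1: → [0,9); WM=4
i=9 t=4 v=4: → [0,9); WM=4
i=10 t=6 v=2: → [0,11); WM=6
i=11 t=3 v=6: DROP (t<6-1); WM=6
i=12 t=16 v=1: → [16,21); WM=16
i=13 t=16 v=9: → [16,21); WM=16
i=14 t=4 v=3: DROP (t<16-1); WM=16
i=15 t=17 v=7: → [16,22); WM=17
i=16 t=9 v=2: DROP (t<17-1); WM=17
i=17 t=18 v=3: → [16,23); WM=18
i=18 t=22 v=9: → [16,27); WM=22
i=19 t=10 v=8: DROP (t<22-1); WM=22
i=20 t=20 v=7: DROP (t<22-1); WM=22

[0,11)=37 [16,27)=29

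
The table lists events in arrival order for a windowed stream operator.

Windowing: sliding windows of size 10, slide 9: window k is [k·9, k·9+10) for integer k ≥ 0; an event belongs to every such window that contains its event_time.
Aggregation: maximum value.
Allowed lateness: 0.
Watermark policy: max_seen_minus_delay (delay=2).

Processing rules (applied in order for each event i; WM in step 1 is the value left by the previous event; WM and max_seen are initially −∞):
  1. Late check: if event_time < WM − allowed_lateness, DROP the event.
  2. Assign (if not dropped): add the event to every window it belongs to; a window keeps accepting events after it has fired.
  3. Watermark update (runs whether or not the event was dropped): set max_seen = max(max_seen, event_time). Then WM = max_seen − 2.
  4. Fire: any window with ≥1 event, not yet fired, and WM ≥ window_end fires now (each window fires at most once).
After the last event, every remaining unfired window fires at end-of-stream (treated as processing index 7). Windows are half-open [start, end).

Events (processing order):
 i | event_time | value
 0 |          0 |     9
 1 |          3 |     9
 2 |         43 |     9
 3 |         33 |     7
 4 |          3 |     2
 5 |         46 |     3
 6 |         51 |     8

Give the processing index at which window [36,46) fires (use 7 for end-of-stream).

i=0 t=0 v=9: → [0,10); WM=-2
i=1 t=3 v=9: → [0,10); WM=1
i=2 t=43 v=9: → [36,46); WM=41; [0,10) fires=9
i=3 t=33 v=7: DROP (t<41-0); WM=41
i=4 t=3 v=2: DROP (t<41-0); WM=41
i=5 t=46 v=3: → [45,55); WM=44
i=6 t=51 v=8: → [45,55); WM=49; [36,46) fires=9

6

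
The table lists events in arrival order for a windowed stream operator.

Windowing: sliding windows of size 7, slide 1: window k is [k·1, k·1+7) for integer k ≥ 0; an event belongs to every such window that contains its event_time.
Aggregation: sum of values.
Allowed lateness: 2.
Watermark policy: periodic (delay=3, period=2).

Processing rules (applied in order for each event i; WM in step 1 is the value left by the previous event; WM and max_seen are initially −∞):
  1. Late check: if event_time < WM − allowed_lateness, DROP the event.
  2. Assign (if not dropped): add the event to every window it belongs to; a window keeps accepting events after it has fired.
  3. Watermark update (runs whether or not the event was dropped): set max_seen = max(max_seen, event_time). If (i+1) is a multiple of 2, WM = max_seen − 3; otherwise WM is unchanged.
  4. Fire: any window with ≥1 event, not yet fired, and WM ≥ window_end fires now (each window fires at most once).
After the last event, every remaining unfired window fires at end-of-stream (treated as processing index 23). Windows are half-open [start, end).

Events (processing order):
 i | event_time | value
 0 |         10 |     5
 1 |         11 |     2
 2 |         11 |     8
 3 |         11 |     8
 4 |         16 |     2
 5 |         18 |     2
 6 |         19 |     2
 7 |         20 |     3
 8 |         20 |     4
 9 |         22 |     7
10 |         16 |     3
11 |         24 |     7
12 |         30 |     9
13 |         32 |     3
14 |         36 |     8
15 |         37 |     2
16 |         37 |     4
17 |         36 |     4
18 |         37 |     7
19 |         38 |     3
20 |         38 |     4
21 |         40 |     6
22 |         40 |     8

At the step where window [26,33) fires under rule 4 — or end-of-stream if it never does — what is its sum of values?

i=0 t=10 v=5: → [10,17),[9,16),[8,15),[7,14),[6,13),[5,12),[4,11); WM=−∞
i=1 t=11 v=2: → [11,18),[10,17),[9,16),[8,15),[7,14),[6,13),[5,12); WM=8
i=2 t=11 v=8: → [11,18),[10,17),[9,16),[8,15),[7,14),[6,13),[5,12); WM=8
i=3 t=11 v=8: → [11,18),[10,17),[9,16),[8,15),[7,14),[6,13),[5,12); WM=8
i=4 t=16 v=2: → [16,23),[15,22),[14,21),[13,20),[12,19),[11,18),[10,17); WM=8
i=5 t=18 v=2: → [18,25),[17,24),[16,23),[15,22),[14,21),[13,20),[12,19); WM=15; [4,11) fires=5 [5,12) fires=23 [6,13) fires=23 [7,14) fires=23 [8,15) fires=23
i=6 t=19 v=2: → [19,26),[18,25),[17,24),[16,23),[15,22),[14,21),[13,20); WM=15
i=7 t=20 v=3: → [20,27),[19,26),[18,25),[17,24),[16,23),[15,22),[14,21); WM=17; [9,16) fires=23 [10,17) fires=25
i=8 t=20 v=4: → [20,27),[19,26),[18,25),[17,24),[16,23),[15,22),[14,21); WM=17
i=9 t=22 v=7: → [22,29),[21,28),[20,27),[19,26),[18,25),[17,24),[16,23); WM=19; [11,18) fires=20 [12,19) fires=4
i=10 t=16 v=3: DROP (t<19-2); WM=19
i=11 t=24 v=7: → [24,31),[23,30),[22,29),[21,28),[20,27),[19,26),[18,25); WM=21; [13,20) fires=6 [14,21) fires=13
i=12 t=30 v=9: → [30,37),[29,36),[28,35),[27,34),[26,33),[25,32),[24,31); WM=21
i=13 t=32 v=3: → [32,39),[31,38),[30,37),[29,36),[28,35),[27,34),[26,33); WM=29; [15,22) fires=13 [16,23) fires=20 [17,24) fires=18 [18,25) fires=25 [19,26) fires=23 [20,27) fires=21 [21,28) fires=14 [22,29) fires=14
i=14 t=36 v=8: → [36,43),[35,42),[34,41),[33,40),[32,39),[31,38),[30,37); WM=29
i=15 t=37 v=2: → [37,44),[36,43),[35,42),[34,41),[33,40),[32,39),[31,38); WM=34; [23,30) fires=7 [24,31) fires=16 [25,32) fires=9 [26,33) fires=12 [27,34) fires=12
i=16 t=37 v=4: → [37,44),[36,43),[35,42),[34,41),[33,40),[32,39),[31,38); WM=34
i=17 t=36 v=4: → [36,43),[35,42),[34,41),[33,40),[32,39),[31,38),[30,37); WM=34
i=18 t=37 v=7: → [37,44),[36,43),[35,42),[34,41),[33,40),[32,39),[31,38); WM=34
i=19 t=38 v=3: → [38,45),[37,44),[36,43),[35,42),[34,41),[33,40),[32,39); WM=35; [28,35) fires=12
i=20 t=38 v=4: → [38,45),[37,44),[36,43),[35,42),[34,41),[33,40),[32,39); WM=35
i=21 t=40 v=6: → [40,47),[39,46),[38,45),[37,44),[36,43),[35,42),[34,41); WM=37; [29,36) fires=12 [30,37) fires=24
i=22 t=40 v=8: → [40,47),[39,46),[38,45),[37,44),[36,43),[35,42),[34,41); WM=37

12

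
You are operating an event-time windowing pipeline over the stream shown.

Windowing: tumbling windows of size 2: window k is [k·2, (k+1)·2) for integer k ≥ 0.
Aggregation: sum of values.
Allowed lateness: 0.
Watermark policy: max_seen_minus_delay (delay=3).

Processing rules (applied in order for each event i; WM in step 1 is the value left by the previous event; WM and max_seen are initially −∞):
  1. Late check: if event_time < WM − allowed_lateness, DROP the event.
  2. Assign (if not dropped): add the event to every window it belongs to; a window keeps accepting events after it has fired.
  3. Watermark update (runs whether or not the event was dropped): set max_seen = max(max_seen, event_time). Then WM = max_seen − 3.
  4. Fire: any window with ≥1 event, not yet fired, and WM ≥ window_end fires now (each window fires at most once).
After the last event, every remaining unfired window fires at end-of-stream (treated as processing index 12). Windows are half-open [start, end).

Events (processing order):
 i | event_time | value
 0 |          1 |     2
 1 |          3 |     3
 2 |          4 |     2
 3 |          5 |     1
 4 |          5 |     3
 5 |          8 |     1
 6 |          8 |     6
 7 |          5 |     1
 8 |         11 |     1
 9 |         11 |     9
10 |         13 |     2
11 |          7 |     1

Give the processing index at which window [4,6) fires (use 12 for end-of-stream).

8

i=0 t=1 v=2: → [0,2); WM=-2
i=1 t=3 v=3: → [2,4); WM=0
i=2 t=4 v=2: → [4,6); WM=1
i=3 t=5 v=1: → [4,6); WM=2; [0,2) fires=2
i=4 t=5 v=3: → [4,6); WM=2
i=5 t=8 v=1: → [8,10); WM=5; [2,4) fires=3
i=6 t=8 v=6: → [8,10); WM=5
i=7 t=5 v=1: → [4,6); WM=5
i=8 t=11 v=1: → [10,12); WM=8; [4,6) fires=7
i=9 t=11 v=9: → [10,12); WM=8
i=10 t=13 v=2: → [12,14); WM=10; [8,10) fires=7
i=11 t=7 v=1: DROP (t<10-0); WM=10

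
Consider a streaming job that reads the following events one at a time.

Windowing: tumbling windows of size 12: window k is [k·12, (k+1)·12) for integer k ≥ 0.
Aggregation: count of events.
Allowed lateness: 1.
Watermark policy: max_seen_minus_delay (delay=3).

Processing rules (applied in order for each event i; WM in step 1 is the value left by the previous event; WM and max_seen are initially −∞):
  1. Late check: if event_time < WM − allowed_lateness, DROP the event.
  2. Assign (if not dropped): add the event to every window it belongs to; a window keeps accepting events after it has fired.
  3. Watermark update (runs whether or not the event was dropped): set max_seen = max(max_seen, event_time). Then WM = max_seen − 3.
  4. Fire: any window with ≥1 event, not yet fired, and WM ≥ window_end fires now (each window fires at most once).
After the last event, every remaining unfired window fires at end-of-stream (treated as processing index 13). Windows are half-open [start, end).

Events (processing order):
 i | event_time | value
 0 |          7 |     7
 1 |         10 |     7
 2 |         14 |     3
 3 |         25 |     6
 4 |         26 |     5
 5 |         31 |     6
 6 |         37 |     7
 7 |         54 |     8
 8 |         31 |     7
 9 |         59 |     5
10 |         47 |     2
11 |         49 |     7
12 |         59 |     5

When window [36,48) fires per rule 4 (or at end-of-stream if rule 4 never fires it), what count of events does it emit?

1

i=0 t=7 v=7: → [0,12); WM=4
i=1 t=10 v=7: → [0,12); WM=7
i=2 t=14 v=3: → [12,24); WM=11
i=3 t=25 v=6: → [24,36); WM=22; [0,12) fires=2
i=4 t=26 v=5: → [24,36); WM=23
i=5 t=31 v=6: → [24,36); WM=28; [12,24) fires=1
i=6 t=37 v=7: → [36,48); WM=34
i=7 t=54 v=8: → [48,60); WM=51; [24,36) fires=3 [36,48) fires=1
i=8 t=31 v=7: DROP (t<51-1); WM=51
i=9 t=59 v=5: → [48,60); WM=56
i=10 t=47 v=2: DROP (t<56-1); WM=56
i=11 t=49 v=7: DROP (t<56-1); WM=56
i=12 t=59 v=5: → [48,60); WM=56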